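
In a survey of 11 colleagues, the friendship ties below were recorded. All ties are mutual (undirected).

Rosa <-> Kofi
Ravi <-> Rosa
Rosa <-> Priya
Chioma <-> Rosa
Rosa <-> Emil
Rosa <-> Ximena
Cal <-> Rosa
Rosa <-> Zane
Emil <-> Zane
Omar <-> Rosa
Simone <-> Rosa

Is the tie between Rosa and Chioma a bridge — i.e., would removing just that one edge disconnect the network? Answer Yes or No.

Without the Rosa–Chioma edge there is no alternate route between Rosa and Chioma, so the network disconnects. It is a bridge.

Yes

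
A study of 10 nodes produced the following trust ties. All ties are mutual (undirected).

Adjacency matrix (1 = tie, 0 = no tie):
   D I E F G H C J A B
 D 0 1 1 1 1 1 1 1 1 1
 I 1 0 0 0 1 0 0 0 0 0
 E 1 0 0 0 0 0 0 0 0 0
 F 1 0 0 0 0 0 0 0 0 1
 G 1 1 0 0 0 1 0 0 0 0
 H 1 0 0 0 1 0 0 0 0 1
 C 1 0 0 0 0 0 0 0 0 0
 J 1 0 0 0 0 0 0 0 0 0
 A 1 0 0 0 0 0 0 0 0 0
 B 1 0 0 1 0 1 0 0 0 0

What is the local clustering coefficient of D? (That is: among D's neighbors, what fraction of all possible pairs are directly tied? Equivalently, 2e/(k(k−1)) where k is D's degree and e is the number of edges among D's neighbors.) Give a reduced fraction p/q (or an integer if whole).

1/9

D's neighbors: A, B, C, E, F, G, H, I, and J (k = 9).
Possible neighbor pairs: C(9,2) = 36. Edges among them: B–F, B–H, G–H, G–I → e = 4.
Clustering(D) = 4/36 = 1/9.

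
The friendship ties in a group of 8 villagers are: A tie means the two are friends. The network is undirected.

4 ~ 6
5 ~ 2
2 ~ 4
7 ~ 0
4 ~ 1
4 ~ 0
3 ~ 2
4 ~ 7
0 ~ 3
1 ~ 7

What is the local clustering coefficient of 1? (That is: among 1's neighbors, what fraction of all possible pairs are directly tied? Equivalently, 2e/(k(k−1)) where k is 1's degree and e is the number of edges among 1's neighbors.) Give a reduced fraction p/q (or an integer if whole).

1's neighbors: 4 and 7 (k = 2).
Possible neighbor pairs: C(2,2) = 1. Edges among them: 4–7 → e = 1.
Clustering(1) = 1/1.

1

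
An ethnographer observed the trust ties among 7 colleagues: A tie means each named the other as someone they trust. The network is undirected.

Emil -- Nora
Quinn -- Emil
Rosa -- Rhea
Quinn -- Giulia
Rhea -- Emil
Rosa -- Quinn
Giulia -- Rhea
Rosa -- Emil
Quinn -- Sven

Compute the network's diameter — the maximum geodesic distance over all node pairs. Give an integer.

3

Eccentricity of each node (its greatest distance to any other): Emil:2, Giulia:3, Nora:3, Quinn:2, Rhea:3, Rosa:2, Sven:3.
The maximum eccentricity is 3, realized for instance by the pair Giulia–Nora via Giulia – Rhea – Emil – Nora. So the diameter is 3.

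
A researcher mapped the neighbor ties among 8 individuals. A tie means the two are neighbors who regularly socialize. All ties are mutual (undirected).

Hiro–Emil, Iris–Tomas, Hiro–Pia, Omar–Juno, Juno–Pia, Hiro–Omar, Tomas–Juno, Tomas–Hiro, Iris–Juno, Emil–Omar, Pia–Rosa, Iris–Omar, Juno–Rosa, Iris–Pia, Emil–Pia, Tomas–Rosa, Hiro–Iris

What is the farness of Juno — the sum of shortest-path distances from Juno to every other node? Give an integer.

9

Distances from Juno: Emil:2, Hiro:2, Iris:1, Omar:1, Pia:1, Rosa:1, Tomas:1.
Sum = 2 + 2 + 1 + 1 + 1 + 1 + 1 = 9.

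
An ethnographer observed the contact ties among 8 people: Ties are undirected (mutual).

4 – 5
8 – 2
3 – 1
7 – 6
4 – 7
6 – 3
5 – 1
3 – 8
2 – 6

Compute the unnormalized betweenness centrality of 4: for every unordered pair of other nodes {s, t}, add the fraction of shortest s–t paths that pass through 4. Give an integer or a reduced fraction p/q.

7/3

Pairs whose geodesics pass through 4 — 2–5: 1/3; 6–5: 1/2; 7–5: 1; 7–1: 1/2.
All other pairs contribute 0.
Summing the contributions gives betweenness(4) = 7/3.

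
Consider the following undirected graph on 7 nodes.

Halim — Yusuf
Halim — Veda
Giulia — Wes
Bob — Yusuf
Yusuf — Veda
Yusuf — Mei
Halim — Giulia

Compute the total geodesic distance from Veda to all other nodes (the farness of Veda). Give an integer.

Distances from Veda: Bob:2, Giulia:2, Halim:1, Mei:2, Wes:3, Yusuf:1.
Sum = 2 + 2 + 1 + 2 + 3 + 1 = 11.

11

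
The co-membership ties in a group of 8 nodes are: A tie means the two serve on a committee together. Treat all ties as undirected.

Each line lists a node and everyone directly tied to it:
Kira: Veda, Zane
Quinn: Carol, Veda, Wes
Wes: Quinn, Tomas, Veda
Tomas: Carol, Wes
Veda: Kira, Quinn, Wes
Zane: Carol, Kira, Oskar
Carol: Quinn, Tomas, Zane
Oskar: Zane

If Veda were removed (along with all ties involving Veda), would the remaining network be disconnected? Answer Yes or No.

No

Even without Veda, every remaining node can still reach every other (the residual graph is connected), so Veda is not a cut vertex.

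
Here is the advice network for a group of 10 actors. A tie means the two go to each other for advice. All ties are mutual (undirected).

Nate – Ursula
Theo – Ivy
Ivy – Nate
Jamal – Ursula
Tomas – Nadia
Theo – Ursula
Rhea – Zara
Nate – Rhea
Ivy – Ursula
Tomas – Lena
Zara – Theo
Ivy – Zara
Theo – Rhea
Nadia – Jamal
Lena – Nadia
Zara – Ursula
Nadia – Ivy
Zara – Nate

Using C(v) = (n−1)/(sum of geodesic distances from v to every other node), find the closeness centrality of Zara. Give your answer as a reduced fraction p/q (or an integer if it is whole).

Distances from Zara: Ivy:1, Jamal:2, Lena:3, Nadia:2, Nate:1, Rhea:1, Theo:1, Tomas:3, Ursula:1. Sum = 15.
n = 10, so closeness = 9/15 = 3/5.

3/5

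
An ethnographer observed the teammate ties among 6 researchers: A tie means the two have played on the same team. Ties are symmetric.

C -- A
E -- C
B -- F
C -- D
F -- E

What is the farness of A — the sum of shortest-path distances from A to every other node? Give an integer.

Distances from A: B:4, C:1, D:2, E:2, F:3.
Sum = 4 + 1 + 2 + 2 + 3 = 12.

12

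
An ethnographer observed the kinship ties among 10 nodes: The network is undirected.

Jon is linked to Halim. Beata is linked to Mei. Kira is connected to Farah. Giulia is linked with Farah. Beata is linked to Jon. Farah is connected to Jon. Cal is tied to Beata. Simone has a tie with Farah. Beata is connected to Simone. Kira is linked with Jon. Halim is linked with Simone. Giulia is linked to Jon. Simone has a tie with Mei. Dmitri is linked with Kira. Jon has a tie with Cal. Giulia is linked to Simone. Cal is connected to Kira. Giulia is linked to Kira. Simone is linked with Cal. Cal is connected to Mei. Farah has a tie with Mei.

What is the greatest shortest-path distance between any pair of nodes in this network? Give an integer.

3

Eccentricity of each node (its greatest distance to any other): Beata:3, Cal:2, Dmitri:3, Farah:2, Giulia:2, Halim:3, Jon:2, Kira:2, Mei:3, Simone:3.
The maximum eccentricity is 3, realized for instance by the pair Simone–Dmitri via Simone – Farah – Kira – Dmitri. So the diameter is 3.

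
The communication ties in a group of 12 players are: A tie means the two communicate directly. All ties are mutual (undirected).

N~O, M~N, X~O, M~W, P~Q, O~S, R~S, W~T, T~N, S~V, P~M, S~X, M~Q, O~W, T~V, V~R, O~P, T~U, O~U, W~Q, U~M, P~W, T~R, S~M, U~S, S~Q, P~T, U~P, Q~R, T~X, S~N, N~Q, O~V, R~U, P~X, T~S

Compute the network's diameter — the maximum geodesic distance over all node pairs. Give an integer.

2

Eccentricity of each node (its greatest distance to any other): M:2, N:2, O:2, P:2, Q:2, R:2, S:2, T:2, U:2, V:2, W:2, X:2.
The maximum eccentricity is 2, realized for instance by the pair U–V via U – O – V. So the diameter is 2.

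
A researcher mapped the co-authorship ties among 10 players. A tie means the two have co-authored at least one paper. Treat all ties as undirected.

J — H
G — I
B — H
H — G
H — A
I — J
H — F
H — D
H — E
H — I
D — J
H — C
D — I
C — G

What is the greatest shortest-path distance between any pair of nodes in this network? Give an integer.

Eccentricity of each node (its greatest distance to any other): A:2, B:2, C:2, D:2, E:2, F:2, G:2, H:1, I:2, J:2.
The maximum eccentricity is 2, realized for instance by the pair G–J via G – H – J. So the diameter is 2.

2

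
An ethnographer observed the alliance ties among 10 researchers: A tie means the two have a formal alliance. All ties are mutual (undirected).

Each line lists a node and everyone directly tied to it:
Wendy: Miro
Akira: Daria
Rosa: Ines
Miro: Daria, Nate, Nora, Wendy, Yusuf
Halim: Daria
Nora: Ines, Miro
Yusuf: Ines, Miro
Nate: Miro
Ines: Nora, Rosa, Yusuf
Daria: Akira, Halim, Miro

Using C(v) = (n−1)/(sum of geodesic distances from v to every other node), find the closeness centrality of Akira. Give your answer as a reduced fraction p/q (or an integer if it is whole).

Distances from Akira: Daria:1, Halim:2, Ines:4, Miro:2, Nate:3, Nora:3, Rosa:5, Wendy:3, Yusuf:3. Sum = 26.
n = 10, so closeness = 9/26.

9/26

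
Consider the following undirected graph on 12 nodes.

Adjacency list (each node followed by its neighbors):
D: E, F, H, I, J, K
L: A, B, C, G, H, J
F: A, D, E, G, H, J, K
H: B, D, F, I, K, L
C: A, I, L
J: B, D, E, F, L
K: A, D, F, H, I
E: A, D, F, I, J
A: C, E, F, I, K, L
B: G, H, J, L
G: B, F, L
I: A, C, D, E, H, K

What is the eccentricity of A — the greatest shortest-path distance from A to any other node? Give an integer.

2

Distances from A: B:2, C:1, D:2, E:1, F:1, G:2, H:2, I:1, J:2, K:1, L:1.
The largest is 2 (to H, D, J, G, and B), so the eccentricity of A is 2.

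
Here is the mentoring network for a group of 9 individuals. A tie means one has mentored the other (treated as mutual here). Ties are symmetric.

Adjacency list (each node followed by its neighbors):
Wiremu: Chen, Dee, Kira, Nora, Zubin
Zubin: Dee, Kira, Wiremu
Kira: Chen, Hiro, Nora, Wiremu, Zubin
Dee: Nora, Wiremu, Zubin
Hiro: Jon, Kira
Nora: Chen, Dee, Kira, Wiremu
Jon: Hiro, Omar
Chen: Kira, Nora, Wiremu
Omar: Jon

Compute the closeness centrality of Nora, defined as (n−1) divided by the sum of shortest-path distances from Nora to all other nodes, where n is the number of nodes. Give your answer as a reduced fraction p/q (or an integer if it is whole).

Distances from Nora: Chen:1, Dee:1, Hiro:2, Jon:3, Kira:1, Omar:4, Wiremu:1, Zubin:2. Sum = 15.
n = 9, so closeness = 8/15.

8/15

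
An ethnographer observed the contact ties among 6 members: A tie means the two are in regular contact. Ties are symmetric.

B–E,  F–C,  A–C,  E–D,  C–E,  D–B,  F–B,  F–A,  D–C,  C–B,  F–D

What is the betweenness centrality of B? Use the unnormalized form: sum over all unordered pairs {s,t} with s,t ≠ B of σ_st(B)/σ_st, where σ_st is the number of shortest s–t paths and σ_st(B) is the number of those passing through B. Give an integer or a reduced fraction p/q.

Pairs whose geodesics pass through B — E–F: 1/3.
All other pairs contribute 0.
Summing the contributions gives betweenness(B) = 1/3.

1/3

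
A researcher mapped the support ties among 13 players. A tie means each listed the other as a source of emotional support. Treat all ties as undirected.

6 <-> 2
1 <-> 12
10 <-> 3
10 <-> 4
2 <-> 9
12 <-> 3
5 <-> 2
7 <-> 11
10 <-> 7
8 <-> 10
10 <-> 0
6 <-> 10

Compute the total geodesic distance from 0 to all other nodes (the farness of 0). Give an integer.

Distances from 0: 1:4, 2:3, 3:2, 4:2, 5:4, 6:2, 7:2, 8:2, 9:4, 10:1, 11:3, 12:3.
Sum = 4 + 3 + 2 + 2 + 4 + 2 + 2 + 2 + 4 + 1 + 3 + 3 = 32.

32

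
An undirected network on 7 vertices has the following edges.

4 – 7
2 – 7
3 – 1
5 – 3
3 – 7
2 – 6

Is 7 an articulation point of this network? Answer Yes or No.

Yes

Removing 7 leaves {2 and 6} with no path to {1, 3, and 5}, so the network splits into 3 components. 7 is a cut vertex.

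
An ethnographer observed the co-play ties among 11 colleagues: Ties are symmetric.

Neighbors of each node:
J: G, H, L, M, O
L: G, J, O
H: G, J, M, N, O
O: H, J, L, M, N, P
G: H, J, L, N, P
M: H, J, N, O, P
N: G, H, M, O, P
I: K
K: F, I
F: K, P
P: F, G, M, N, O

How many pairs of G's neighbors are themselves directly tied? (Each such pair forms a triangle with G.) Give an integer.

4

G's neighbors: H, J, L, N, and P.
Neighbor pairs that are themselves tied: G–H–J; G–H–N; G–J–L; G–N–P. Each forms one triangle with G, for 4 in total.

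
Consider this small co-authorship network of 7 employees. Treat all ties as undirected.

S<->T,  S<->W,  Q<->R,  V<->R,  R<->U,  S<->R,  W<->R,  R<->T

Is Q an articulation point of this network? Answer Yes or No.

Even without Q, every remaining node can still reach every other (the residual graph is connected), so Q is not a cut vertex.

No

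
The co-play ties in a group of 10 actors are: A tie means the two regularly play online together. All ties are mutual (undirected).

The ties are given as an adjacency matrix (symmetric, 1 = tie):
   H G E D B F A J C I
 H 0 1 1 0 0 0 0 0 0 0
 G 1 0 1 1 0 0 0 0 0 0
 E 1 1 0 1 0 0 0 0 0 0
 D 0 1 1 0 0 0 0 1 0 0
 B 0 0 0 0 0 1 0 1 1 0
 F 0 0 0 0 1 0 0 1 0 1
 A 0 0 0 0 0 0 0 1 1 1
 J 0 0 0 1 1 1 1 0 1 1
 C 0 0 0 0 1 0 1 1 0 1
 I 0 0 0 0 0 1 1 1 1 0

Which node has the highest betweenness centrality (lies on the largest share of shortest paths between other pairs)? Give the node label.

Unnormalized betweenness of each node: A:0, B:1/3, C:5/6, D:18, E:7/2, F:1/3, G:7/2, H:0, I:5/6, J:65/3.
J has the largest value, 65/3, making it the main broker — the node through which the most shortest paths run.

J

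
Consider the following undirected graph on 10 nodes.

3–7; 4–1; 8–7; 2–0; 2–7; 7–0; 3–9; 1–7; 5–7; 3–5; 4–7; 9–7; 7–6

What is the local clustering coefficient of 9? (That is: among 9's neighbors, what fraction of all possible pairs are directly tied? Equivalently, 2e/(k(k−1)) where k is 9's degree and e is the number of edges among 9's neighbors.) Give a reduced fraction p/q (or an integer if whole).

9's neighbors: 3 and 7 (k = 2).
Possible neighbor pairs: C(2,2) = 1. Edges among them: 3–7 → e = 1.
Clustering(9) = 1/1.

1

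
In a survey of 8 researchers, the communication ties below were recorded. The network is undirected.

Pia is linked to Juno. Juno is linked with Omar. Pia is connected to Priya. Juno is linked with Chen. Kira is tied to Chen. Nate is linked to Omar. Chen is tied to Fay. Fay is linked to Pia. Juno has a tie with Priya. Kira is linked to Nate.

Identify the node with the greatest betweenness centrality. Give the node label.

Juno

Unnormalized betweenness of each node: Chen:6, Fay:1, Juno:9, Kira:2, Nate:1, Omar:3, Pia:2, Priya:0.
Juno has the largest value, 9, making it the main broker — the node through which the most shortest paths run.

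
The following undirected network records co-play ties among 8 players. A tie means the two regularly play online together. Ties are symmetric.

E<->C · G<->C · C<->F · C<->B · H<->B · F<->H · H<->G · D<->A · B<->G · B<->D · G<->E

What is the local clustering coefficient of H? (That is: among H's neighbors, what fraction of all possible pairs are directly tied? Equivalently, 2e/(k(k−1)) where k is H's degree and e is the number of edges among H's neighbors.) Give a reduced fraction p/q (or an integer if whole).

H's neighbors: B, F, and G (k = 3).
Possible neighbor pairs: C(3,2) = 3. Edges among them: B–G → e = 1.
Clustering(H) = 1/3.

1/3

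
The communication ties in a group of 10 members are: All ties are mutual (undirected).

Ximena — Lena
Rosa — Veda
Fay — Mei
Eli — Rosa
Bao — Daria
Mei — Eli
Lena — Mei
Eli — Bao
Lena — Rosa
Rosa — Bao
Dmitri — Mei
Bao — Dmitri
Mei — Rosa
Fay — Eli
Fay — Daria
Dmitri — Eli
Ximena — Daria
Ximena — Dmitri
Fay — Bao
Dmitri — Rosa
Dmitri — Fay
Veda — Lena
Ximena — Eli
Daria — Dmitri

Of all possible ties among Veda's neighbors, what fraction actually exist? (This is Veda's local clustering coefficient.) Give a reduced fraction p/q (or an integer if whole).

Veda's neighbors: Lena and Rosa (k = 2).
Possible neighbor pairs: C(2,2) = 1. Edges among them: Lena–Rosa → e = 1.
Clustering(Veda) = 1/1.

1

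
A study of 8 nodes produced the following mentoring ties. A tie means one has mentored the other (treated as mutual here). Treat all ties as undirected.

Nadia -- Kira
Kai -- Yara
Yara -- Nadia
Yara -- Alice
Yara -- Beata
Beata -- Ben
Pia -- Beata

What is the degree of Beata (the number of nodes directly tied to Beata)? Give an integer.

Beata is directly tied to Ben, Pia, and Yara. That is 3 neighbors, so the degree of Beata is 3.

3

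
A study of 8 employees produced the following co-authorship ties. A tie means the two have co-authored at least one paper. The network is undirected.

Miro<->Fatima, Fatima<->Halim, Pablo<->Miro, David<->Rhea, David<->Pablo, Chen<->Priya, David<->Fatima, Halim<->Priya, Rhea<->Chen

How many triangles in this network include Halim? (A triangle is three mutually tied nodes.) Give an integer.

0

Halim's neighbors are Fatima and Priya, but none of them are tied to each other, so no triangle contains Halim.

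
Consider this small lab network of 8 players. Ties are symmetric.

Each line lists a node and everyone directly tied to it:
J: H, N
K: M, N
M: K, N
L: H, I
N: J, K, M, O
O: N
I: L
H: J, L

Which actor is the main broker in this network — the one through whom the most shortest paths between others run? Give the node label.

Unnormalized betweenness of each node: H:10, I:0, J:12, K:0, L:6, M:0, N:14, O:0.
N has the largest value, 14, making it the main broker — the node through which the most shortest paths run.

N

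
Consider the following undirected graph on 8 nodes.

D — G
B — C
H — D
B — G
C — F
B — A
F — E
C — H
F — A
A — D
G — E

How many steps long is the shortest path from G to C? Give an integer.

One shortest route is G – B – C, which uses 2 edges, and G and C are not directly tied, so nothing shorter exists. So d(G,C) = 2.

2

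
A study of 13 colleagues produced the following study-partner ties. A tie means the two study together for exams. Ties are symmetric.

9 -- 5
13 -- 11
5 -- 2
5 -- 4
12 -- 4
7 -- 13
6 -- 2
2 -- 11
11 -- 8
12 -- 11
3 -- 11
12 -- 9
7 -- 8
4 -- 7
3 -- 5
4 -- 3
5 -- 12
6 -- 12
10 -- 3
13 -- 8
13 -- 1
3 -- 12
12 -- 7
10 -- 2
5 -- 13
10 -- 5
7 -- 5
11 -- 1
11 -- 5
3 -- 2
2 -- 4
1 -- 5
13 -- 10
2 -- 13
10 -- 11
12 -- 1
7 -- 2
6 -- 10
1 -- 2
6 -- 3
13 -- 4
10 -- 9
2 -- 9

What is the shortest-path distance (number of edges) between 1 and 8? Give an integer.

2

One shortest route is 1 – 11 – 8, which uses 2 edges, and 1 and 8 are not directly tied, so nothing shorter exists. So d(1,8) = 2.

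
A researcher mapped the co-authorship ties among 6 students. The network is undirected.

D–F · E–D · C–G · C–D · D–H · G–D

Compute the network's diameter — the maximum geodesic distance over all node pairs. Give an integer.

2

Eccentricity of each node (its greatest distance to any other): C:2, D:1, E:2, F:2, G:2, H:2.
The maximum eccentricity is 2, realized for instance by the pair E–F via E – D – F. So the diameter is 2.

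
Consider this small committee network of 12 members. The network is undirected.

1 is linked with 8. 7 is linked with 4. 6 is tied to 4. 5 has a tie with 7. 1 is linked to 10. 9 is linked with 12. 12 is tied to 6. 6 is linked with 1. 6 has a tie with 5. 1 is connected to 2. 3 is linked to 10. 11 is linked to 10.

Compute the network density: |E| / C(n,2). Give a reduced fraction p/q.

There are 12 edges and 12 nodes, so the maximum possible is C(12,2) = 66.
Density = 12/66 = 2/11.

2/11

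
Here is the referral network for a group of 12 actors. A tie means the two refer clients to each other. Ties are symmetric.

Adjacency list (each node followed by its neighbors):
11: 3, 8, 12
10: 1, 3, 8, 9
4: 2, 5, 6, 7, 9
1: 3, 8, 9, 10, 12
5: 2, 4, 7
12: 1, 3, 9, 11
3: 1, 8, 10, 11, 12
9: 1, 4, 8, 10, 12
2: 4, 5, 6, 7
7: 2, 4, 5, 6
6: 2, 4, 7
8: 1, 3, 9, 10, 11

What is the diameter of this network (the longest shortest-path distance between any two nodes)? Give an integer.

4

Eccentricity of each node (its greatest distance to any other): 1:3, 2:4, 3:4, 4:3, 5:4, 6:4, 7:4, 8:3, 9:2, 10:3, 11:4, 12:3.
The maximum eccentricity is 4, realized for instance by the pair 3–5 via 3 – 1 – 9 – 4 – 5. So the diameter is 4.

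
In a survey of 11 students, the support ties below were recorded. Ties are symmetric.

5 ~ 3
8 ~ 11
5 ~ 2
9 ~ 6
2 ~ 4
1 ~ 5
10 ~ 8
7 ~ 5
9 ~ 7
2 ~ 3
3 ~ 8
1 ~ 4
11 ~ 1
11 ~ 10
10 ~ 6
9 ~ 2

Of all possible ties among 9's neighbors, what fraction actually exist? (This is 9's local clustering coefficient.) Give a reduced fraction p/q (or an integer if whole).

0

9's neighbors: 2, 6, and 7 (k = 3).
Possible neighbor pairs: C(3,2) = 3. Edges among them: none → e = 0.
Clustering(9) = 0/3 = 0.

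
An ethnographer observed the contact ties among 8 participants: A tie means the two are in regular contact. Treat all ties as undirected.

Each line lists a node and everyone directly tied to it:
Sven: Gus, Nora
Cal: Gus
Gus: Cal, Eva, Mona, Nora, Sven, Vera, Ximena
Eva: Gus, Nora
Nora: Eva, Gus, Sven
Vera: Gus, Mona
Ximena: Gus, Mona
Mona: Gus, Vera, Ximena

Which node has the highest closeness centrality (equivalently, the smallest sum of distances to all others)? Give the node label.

Gus

Farness (sum of distances to all others) for each node — Cal:13, Eva:12, Gus:7, Mona:11, Nora:11, Sven:12, Vera:12, Ximena:12.
The smallest farness is 7, for Gus, so Gus has the highest closeness.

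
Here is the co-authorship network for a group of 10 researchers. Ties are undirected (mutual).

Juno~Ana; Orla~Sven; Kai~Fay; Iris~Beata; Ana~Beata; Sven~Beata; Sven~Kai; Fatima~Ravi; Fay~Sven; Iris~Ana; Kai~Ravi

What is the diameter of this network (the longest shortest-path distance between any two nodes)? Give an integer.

Eccentricity of each node (its greatest distance to any other): Ana:5, Beata:4, Fatima:6, Fay:4, Iris:5, Juno:6, Kai:4, Orla:4, Ravi:5, Sven:3.
The maximum eccentricity is 6, realized for instance by the pair Juno–Fatima via Juno – Ana – Beata – Sven – Kai – Ravi – Fatima. So the diameter is 6.

6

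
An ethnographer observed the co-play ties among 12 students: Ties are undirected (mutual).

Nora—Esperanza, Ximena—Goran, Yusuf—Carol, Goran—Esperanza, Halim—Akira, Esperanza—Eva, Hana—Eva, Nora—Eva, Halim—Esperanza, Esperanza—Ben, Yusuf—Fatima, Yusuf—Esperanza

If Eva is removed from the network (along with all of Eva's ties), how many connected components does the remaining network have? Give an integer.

2

Without Eva, the remaining ties split the others into: {Akira, Ben, Carol, Esperanza, Fatima, Goran, Halim, Nora, Ximena, Yusuf}; {Hana}.
That's 2 separate components.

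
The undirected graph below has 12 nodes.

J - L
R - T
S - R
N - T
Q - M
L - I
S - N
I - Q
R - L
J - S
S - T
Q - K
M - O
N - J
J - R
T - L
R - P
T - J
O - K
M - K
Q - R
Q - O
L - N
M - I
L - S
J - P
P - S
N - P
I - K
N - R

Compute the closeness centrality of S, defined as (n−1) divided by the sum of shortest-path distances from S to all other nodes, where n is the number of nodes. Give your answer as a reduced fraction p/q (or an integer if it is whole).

Distances from S: I:2, J:1, K:3, L:1, M:3, N:1, O:3, P:1, Q:2, R:1, T:1. Sum = 19.
n = 12, so closeness = 11/19.

11/19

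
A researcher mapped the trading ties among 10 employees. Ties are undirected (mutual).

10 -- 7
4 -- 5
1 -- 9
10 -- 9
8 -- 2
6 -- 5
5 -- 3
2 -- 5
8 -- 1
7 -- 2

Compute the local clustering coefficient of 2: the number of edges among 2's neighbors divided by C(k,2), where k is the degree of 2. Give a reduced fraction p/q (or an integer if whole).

0

2's neighbors: 5, 7, and 8 (k = 3).
Possible neighbor pairs: C(3,2) = 3. Edges among them: none → e = 0.
Clustering(2) = 0/3 = 0.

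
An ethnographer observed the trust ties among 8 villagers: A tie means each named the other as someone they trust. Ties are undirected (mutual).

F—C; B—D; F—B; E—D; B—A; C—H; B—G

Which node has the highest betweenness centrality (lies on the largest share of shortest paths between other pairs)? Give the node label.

B

Unnormalized betweenness of each node: A:0, B:17, C:6, D:6, E:0, F:10, G:0, H:0.
B has the largest value, 17, making it the main broker — the node through which the most shortest paths run.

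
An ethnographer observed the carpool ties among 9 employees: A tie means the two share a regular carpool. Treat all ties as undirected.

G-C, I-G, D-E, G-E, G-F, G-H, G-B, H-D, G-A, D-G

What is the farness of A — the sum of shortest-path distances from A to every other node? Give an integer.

Distances from A: B:2, C:2, D:2, E:2, F:2, G:1, H:2, I:2.
Sum = 2 + 2 + 2 + 2 + 2 + 1 + 2 + 2 = 15.

15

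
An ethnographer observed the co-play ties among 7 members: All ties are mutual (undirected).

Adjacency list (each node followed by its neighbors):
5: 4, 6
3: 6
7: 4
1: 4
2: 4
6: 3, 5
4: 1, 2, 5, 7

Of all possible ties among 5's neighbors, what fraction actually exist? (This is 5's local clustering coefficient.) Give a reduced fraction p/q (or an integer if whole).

0

5's neighbors: 4 and 6 (k = 2).
Possible neighbor pairs: C(2,2) = 1. Edges among them: none → e = 0.
Clustering(5) = 0/1.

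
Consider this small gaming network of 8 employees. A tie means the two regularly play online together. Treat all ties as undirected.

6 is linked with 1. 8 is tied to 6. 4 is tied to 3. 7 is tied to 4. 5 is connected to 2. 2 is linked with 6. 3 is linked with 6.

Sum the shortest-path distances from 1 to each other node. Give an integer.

17

Distances from 1: 2:2, 3:2, 4:3, 5:3, 6:1, 7:4, 8:2.
Sum = 2 + 2 + 3 + 3 + 1 + 4 + 2 = 17.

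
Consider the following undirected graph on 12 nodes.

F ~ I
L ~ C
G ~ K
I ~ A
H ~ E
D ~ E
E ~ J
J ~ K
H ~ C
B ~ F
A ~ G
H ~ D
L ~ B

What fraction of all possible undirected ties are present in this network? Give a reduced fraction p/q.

There are 13 edges and 12 nodes, so the maximum possible is C(12,2) = 66.
Density = 13/66.

13/66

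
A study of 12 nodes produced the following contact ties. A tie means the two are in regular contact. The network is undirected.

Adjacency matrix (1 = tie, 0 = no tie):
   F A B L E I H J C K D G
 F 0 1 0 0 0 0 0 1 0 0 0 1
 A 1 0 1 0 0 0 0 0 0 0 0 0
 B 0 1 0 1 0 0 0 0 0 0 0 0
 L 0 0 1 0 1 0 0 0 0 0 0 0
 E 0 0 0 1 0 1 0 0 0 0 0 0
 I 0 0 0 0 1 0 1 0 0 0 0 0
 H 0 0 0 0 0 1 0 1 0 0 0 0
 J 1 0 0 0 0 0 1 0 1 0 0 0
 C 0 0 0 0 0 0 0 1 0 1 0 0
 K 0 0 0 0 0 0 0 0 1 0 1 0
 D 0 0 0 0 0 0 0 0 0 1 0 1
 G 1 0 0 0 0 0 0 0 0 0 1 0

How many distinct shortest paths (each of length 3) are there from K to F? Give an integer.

The shortest distance is 3. The length-3 paths are: K–D–G–F; K–C–J–F.
That gives 2 distinct shortest paths.

2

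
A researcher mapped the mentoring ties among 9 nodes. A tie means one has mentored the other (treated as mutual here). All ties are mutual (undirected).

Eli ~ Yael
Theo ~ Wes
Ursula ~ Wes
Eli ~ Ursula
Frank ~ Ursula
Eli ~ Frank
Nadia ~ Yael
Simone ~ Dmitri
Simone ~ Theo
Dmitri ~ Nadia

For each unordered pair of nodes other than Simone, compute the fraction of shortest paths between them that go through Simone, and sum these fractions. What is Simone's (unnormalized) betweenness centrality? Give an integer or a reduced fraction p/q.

9/2

Pairs whose geodesics pass through Simone — Nadia–Theo: 1; Nadia–Wes: 1/2; Dmitri–Theo: 1; Dmitri–Wes: 1; Dmitri–Ursula: 1/2; Theo–Yael: 1/2.
All other pairs contribute 0.
Summing the contributions gives betweenness(Simone) = 9/2.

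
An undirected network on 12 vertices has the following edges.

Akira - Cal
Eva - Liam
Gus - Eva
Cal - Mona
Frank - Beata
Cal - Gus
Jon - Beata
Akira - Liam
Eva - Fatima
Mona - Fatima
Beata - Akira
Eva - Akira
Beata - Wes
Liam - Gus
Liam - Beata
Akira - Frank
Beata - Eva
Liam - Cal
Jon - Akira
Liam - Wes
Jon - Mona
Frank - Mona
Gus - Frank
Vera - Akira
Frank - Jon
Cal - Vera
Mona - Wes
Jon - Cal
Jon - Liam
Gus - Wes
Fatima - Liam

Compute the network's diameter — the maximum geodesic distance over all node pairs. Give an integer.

3

Eccentricity of each node (its greatest distance to any other): Akira:2, Beata:2, Cal:2, Eva:2, Fatima:3, Frank:2, Gus:2, Jon:2, Liam:2, Mona:2, Vera:3, Wes:3.
The maximum eccentricity is 3, realized for instance by the pair Vera–Fatima via Vera – Akira – Liam – Fatima. So the diameter is 3.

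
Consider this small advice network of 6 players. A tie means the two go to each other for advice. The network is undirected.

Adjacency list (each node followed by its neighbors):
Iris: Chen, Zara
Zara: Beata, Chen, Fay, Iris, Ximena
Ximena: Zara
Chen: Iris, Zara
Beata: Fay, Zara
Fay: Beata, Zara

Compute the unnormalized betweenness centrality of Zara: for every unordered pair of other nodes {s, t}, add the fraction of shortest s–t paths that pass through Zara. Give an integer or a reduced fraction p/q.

8

Pairs whose geodesics pass through Zara — Iris–Fay: 1; Iris–Ximena: 1; Iris–Beata: 1; Fay–Chen: 1; Fay–Ximena: 1; Chen–Ximena: 1; Chen–Beata: 1; Ximena–Beata: 1.
All other pairs contribute 0.
Summing the contributions gives betweenness(Zara) = 8.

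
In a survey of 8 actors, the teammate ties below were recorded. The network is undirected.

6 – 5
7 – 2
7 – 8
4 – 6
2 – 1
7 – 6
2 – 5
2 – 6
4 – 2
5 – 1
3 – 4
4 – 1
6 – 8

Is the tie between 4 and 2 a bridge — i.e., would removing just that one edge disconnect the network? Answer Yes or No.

No

Even without that edge, 4 still reaches 2 via 4 – 1 – 2, so the network stays connected. Not a bridge.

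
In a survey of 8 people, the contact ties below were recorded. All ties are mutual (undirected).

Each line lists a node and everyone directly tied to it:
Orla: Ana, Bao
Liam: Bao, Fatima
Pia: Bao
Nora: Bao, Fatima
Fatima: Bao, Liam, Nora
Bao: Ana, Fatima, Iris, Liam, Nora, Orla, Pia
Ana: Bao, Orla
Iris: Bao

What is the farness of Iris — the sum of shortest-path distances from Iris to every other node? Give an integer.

13

Distances from Iris: Ana:2, Bao:1, Fatima:2, Liam:2, Nora:2, Orla:2, Pia:2.
Sum = 2 + 1 + 2 + 2 + 2 + 2 + 2 = 13.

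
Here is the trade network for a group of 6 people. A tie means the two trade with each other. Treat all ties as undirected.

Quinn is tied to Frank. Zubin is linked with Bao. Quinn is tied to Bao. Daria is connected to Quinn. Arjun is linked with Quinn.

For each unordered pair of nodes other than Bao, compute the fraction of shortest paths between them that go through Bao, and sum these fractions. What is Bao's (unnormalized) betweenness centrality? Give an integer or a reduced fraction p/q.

4

Pairs whose geodesics pass through Bao — Arjun–Zubin: 1; Frank–Zubin: 1; Daria–Zubin: 1; Quinn–Zubin: 1.
All other pairs contribute 0.
Summing the contributions gives betweenness(Bao) = 4.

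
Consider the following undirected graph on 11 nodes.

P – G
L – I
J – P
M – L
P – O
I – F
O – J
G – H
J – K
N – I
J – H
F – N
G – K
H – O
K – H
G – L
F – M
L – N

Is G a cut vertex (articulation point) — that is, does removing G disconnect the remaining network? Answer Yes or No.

Removing G leaves {F, I, L, M, and N} with no path to {H, J, K, O, and P}, so the network splits into 2 components. G is a cut vertex.

Yes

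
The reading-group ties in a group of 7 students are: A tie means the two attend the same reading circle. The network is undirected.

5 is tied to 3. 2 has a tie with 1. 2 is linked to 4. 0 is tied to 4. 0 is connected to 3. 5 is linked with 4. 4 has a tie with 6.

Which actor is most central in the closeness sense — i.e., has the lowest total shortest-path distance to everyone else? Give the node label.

4

Farness (sum of distances to all others) for each node — 0:11, 1:16, 2:11, 3:14, 4:8, 5:11, 6:13.
The smallest farness is 8, for 4, so 4 has the highest closeness.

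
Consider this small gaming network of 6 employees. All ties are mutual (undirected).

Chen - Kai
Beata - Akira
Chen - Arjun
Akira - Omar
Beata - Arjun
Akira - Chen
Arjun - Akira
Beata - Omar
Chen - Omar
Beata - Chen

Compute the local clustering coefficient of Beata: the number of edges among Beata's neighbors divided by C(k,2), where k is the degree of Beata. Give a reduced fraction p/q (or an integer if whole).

Beata's neighbors: Akira, Arjun, Chen, and Omar (k = 4).
Possible neighbor pairs: C(4,2) = 6. Edges among them: Akira–Arjun, Akira–Chen, Akira–Omar, Arjun–Chen, Chen–Omar → e = 5.
Clustering(Beata) = 5/6.

5/6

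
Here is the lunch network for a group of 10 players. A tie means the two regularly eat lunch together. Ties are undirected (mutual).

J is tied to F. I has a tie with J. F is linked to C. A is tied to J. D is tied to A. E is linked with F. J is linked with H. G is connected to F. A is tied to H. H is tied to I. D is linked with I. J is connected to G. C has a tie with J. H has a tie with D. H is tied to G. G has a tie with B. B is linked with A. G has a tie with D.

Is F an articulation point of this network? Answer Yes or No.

Yes

Removing F leaves {A, B, C, D, G, H, I, and J} with no path to {E}, so the network splits into 2 components. F is a cut vertex.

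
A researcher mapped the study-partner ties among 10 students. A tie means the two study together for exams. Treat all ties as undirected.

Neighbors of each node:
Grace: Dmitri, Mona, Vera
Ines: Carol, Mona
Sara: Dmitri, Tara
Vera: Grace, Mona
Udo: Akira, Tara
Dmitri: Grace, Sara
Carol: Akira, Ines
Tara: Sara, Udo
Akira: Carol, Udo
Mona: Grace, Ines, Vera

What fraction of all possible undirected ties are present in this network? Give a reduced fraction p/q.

There are 11 edges and 10 nodes, so the maximum possible is C(10,2) = 45.
Density = 11/45.

11/45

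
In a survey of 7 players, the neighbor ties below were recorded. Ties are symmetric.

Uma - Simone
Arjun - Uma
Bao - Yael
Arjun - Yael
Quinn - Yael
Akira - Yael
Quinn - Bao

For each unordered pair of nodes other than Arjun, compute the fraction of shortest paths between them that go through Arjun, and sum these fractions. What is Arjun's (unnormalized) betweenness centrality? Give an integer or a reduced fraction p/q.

8

Pairs whose geodesics pass through Arjun — Uma–Bao: 1; Uma–Akira: 1; Uma–Quinn: 1; Uma–Yael: 1; Simone–Bao: 1; Simone–Akira: 1; Simone–Quinn: 1; Simone–Yael: 1.
All other pairs contribute 0.
Summing the contributions gives betweenness(Arjun) = 8.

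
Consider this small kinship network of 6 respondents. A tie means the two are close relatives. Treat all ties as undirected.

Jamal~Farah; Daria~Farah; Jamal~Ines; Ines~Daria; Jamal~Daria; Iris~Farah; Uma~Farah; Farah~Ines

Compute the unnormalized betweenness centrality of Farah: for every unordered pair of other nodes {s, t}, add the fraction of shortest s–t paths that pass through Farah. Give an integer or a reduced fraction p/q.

Pairs whose geodesics pass through Farah — Uma–Daria: 1; Uma–Jamal: 1; Uma–Ines: 1; Uma–Iris: 1; Daria–Iris: 1; Jamal–Iris: 1; Ines–Iris: 1.
All other pairs contribute 0.
Summing the contributions gives betweenness(Farah) = 7.

7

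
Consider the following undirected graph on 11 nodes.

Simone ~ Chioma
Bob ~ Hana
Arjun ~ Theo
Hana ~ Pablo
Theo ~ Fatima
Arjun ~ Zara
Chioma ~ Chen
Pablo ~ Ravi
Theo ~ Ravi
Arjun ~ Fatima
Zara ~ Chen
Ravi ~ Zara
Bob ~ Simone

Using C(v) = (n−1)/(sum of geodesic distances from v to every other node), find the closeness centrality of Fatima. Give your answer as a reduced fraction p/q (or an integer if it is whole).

1/3

Distances from Fatima: Arjun:1, Bob:5, Chen:3, Chioma:4, Hana:4, Pablo:3, Ravi:2, Simone:5, Theo:1, Zara:2. Sum = 30.
n = 11, so closeness = 10/30 = 1/3.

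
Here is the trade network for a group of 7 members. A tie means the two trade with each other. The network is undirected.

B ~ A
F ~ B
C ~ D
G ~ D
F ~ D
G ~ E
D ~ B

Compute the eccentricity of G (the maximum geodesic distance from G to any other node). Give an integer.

Distances from G: A:3, B:2, C:2, D:1, E:1, F:2.
The largest is 3 (to A), so the eccentricity of G is 3.

3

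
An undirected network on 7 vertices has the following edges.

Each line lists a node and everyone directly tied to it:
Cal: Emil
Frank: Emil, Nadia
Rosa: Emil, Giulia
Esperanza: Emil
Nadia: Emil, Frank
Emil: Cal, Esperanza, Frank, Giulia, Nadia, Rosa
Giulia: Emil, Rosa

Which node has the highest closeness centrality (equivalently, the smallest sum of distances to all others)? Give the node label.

Farness (sum of distances to all others) for each node — Cal:11, Emil:6, Esperanza:11, Frank:10, Giulia:10, Nadia:10, Rosa:10.
The smallest farness is 6, for Emil, so Emil has the highest closeness.

Emil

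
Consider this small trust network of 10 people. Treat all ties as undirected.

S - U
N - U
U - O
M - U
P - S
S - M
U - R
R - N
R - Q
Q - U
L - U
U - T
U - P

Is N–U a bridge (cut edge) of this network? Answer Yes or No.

Even without that edge, N still reaches U via N – R – U, so the network stays connected. Not a bridge.

No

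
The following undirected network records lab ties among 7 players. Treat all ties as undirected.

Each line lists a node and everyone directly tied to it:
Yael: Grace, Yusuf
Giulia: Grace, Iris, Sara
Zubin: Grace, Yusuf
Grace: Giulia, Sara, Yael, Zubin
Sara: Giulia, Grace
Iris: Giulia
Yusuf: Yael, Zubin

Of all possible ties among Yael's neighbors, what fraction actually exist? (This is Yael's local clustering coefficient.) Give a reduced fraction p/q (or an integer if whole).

0

Yael's neighbors: Grace and Yusuf (k = 2).
Possible neighbor pairs: C(2,2) = 1. Edges among them: none → e = 0.
Clustering(Yael) = 0/1.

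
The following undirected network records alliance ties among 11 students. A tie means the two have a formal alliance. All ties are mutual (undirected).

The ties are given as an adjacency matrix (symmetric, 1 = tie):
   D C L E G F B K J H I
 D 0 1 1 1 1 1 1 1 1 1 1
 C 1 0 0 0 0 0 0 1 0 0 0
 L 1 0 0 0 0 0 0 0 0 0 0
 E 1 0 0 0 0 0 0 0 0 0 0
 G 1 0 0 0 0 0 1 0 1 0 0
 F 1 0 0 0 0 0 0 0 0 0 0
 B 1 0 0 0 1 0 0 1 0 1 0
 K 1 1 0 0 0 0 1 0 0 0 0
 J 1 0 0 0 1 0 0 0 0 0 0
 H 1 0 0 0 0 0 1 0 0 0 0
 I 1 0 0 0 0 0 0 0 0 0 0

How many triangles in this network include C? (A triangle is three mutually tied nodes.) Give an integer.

C's neighbors: D and K.
Neighbor pairs that are themselves tied: C–D–K. Each forms one triangle with C, for 1 in total.

1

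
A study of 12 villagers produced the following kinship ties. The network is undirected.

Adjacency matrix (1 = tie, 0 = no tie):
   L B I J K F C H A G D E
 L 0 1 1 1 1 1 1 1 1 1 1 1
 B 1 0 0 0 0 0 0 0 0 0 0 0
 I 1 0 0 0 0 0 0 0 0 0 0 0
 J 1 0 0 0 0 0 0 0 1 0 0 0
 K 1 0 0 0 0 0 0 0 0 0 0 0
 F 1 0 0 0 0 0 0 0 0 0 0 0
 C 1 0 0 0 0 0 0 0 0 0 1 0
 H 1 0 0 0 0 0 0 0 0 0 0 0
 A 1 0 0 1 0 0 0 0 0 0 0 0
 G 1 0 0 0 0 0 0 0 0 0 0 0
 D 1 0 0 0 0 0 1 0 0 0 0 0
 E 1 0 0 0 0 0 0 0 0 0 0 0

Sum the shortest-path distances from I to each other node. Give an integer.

Distances from I: A:2, B:2, C:2, D:2, E:2, F:2, G:2, H:2, J:2, K:2, L:1.
Sum = 2 + 2 + 2 + 2 + 2 + 2 + 2 + 2 + 2 + 2 + 1 = 21.

21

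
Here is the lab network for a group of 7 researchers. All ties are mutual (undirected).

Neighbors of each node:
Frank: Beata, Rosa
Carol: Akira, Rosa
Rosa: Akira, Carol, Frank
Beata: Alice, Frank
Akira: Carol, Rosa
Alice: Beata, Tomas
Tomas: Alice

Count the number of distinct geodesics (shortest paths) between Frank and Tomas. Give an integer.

The shortest distance is 3, and the only length-3 path is Frank–Beata–Alice–Tomas. So there is exactly 1 shortest path.

1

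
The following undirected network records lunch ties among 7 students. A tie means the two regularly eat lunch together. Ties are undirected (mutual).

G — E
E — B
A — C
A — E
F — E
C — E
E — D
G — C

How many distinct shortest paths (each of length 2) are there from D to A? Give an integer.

The shortest distance is 2, and the only length-2 path is D–E–A. So there is exactly 1 shortest path.

1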